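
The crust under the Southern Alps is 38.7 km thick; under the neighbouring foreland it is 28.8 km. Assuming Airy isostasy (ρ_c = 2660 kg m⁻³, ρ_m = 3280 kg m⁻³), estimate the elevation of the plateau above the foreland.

Excess crust Δ = 38.7 km − 28.8 km = 9.9 km, split between elevation h and root r with h + r = Δ.
Airy balance ρ_c h = (ρ_m − ρ_c) r gives r = h ρ_c/(ρ_m − ρ_c), so h (1 + ρ_c/(ρ_m − ρ_c)) = Δ, i.e. h = Δ (ρ_m − ρ_c)/ρ_m.
h = 9.9 km × 620/3280 = 1.87 km.

1.87 km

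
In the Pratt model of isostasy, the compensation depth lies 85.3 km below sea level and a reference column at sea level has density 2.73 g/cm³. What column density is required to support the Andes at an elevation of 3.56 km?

Pratt balance: ρ_ref D = ρ (D + h).
ρ = ρ_ref D/(D + h) = 2.73 × 85.3 km/(85.3 km + 3.56 km) = 2.62 g/cm³.

2.62 g/cm³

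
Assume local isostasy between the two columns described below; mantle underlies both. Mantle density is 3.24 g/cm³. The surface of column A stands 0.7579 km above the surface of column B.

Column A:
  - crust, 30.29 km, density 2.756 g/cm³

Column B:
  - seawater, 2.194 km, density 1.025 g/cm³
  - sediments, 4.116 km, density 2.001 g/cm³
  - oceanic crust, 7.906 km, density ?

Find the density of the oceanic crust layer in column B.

Take the compensation level at the base of the deeper column (depth z_c below the surface of column A) and equate Σ ρ_i t_i down to z_c; mantle fills any gap and the z_c terms cancel.
Column A: 30.29×2.756 + (z_c − 30.29)×3.24
Column B: 0.7579×0 + 2.194×1.025 + 4.116×2.001 + 7.906×ρ + (z_c − 0.7579 − 14.216)×3.24
The z_c×3.24 term appears on both sides and cancels. Collect the known terms of each column as K = Σ(ρt)_known − 3.24 × (depth of known layers): K_A = 83.47924 − 3.24×30.29 = −14.66036; K_B = 10.484966 − 3.24×(0.7579 + 14.216) = −38.03047.
Balance: K_A = K_B + 7.906×ρ, so ρ = (K_A − K_B)/7.906 = 23.3701/7.906 = 2.96 g/cm³.

2.96 g/cm³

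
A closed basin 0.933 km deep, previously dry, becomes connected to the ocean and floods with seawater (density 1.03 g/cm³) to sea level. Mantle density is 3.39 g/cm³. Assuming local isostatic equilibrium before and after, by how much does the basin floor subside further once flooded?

0.407 km

After flooding the water column is d + s deep. Its weight must equal the weight of mantle displaced by the extra subsidence s: (d + s) ρ_w = s ρ_m.
s = d ρ_w / (ρ_m − ρ_w) = 0.933 km × 1.03/(3.39 − 1.03) = 0.407 km.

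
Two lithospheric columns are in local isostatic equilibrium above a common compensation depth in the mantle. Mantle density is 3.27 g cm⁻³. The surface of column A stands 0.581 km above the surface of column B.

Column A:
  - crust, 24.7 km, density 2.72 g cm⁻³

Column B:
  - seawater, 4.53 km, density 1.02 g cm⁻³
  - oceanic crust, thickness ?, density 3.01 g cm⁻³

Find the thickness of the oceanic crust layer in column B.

5.74 km

Take the compensation level at the base of the deeper column (depth z_c below the surface of column A) and equate Σ ρ_i t_i down to z_c; mantle fills any gap and the z_c terms cancel.
Column A: 24.7×2.72 + (z_c − 24.7)×3.27
Column B: 0.581×0 + 4.53×1.02 + x×3.01 + (z_c − 0.581 − 4.53 − x)×3.27
The z_c×3.27 term appears on both sides and cancels. Collect the known terms of each column as K = Σ(ρt)_known − 3.27 × (depth of known layers): K_A = 67.184 − 3.27×24.7 = −13.585; K_B = 4.6206 − 3.27×(0.581 + 4.53) = −12.09237.
Balance: K_A = K_B − x×(3.27 − 3.01), so x = (K_B − K_A)/(3.27 − 3.01) = 1.49263/0.26 = 5.74 km.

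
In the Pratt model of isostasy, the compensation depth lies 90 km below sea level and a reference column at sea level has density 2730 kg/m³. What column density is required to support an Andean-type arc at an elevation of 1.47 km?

2690 kg/m³

Pratt balance: ρ_ref D = ρ (D + h).
ρ = ρ_ref D/(D + h) = 2730 × 90 km/(90 km + 1.47 km) = 2690 kg/m³.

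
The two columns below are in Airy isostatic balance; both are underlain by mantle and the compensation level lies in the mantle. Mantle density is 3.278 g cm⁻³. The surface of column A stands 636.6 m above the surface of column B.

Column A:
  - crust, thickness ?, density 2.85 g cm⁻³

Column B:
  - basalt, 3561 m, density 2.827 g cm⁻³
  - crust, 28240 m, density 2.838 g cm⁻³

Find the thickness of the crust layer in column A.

37700 m

Take the compensation level at the base of the deeper column (depth z_c below the surface of column A) and equate Σ ρ_i t_i down to z_c; mantle fills any gap and the z_c terms cancel.
Column A: x×2.85 + (z_c − 0 − x)×3.278
Column B: 636.6×0 + 3561×2.827 + 28240×2.838 + (z_c − 636.6 − 31801)×3.278
The z_c×3.278 term appears on both sides and cancels. Collect the known terms of each column as K = Σ(ρt)_known − 3.278 × (depth of known layers): K_A = 0 − 3.278×0 = 0; K_B = 90212.067 − 3.278×(636.6 + 31801) = −16118.3858.
Balance: K_A − x×(3.278 − 2.85) = K_B, so x = (K_A − K_B)/(3.278 − 2.85) = 16118.4/0.428 = 37700 m.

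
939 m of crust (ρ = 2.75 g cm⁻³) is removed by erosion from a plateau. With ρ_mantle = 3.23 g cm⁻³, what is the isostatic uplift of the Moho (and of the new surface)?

Unloading: uplift u = e ρ_c/ρ_m = 939 m × 2.75/3.23 = 799 m.

799 m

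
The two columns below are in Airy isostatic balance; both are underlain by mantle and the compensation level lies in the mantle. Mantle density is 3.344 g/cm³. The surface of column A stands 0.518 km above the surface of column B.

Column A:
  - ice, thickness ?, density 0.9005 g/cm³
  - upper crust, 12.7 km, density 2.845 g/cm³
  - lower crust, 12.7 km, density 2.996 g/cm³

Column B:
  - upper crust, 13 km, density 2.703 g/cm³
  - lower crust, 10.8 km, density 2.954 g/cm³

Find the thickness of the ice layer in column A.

Take the compensation level at the base of the deeper column (depth z_c below the surface of column A) and equate Σ ρ_i t_i down to z_c; mantle fills any gap and the z_c terms cancel.
Column A: x×0.9005 + 12.7×2.845 + 12.7×2.996 + (z_c − 25.4 − x)×3.344
Column B: 0.518×0 + 13×2.703 + 10.8×2.954 + (z_c − 0.518 − 23.8)×3.344
The z_c×3.344 term appears on both sides and cancels. Collect the known terms of each column as K = Σ(ρt)_known − 3.344 × (depth of known layers): K_A = 74.1807 − 3.344×25.4 = −10.7569; K_B = 67.0422 − 3.344×(0.518 + 23.8) = −14.277192.
Balance: K_A − x×(3.344 − 0.9005) = K_B, so x = (K_A − K_B)/(3.344 − 0.9005) = 3.52029/2.4435 = 1.44 km.

1.44 km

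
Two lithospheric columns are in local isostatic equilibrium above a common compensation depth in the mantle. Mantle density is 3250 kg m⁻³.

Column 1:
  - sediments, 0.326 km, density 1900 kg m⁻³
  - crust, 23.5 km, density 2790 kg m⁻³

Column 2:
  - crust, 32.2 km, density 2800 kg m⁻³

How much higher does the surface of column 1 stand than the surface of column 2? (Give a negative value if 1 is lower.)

For any compensation level in the mantle, the mantle terms cancel and isostasy reduces to e = (Σt_1 − Σt_2) − (Σ(ρt)_1 − Σ(ρt)_2) / ρ_m.
Σt_1 = 23.826 km; Σt_2 = 32.2 km; Σ(ρt)_1 = 66184.4; Σ(ρt)_2 = 90160 (in km·kg m⁻³).
e = (23.826 − 32.2) − (66184.4 − 90160) / 3250 = −0.997 km.

−0.997 km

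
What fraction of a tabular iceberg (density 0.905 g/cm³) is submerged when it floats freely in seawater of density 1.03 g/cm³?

87.9%

Submerged fraction = ρ_obj/ρ_fluid = 0.905/1.03 = 87.9%.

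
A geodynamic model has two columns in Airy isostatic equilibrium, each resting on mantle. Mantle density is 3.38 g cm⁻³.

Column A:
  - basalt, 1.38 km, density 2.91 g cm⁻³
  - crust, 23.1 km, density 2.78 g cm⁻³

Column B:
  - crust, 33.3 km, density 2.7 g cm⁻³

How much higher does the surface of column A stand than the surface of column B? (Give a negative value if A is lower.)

For any compensation level in the mantle, the mantle terms cancel and isostasy reduces to e = (Σt_A − Σt_B) − (Σ(ρt)_A − Σ(ρt)_B) / ρ_m.
Σt_A = 24.48 km; Σt_B = 33.3 km; Σ(ρt)_A = 68.2338; Σ(ρt)_B = 89.91 (in km·g cm⁻³).
e = (24.48 − 33.3) − (68.2338 − 89.91) / 3.38 = −2.41 km.

−2.41 km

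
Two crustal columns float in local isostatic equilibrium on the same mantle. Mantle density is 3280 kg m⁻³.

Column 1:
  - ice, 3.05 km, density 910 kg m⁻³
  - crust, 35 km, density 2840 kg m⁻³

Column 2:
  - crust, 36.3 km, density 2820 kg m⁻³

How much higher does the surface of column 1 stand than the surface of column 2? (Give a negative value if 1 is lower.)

For any compensation level in the mantle, the mantle terms cancel and isostasy reduces to e = (Σt_1 − Σt_2) − (Σ(ρt)_1 − Σ(ρt)_2) / ρ_m.
Σt_1 = 38.05 km; Σt_2 = 36.3 km; Σ(ρt)_1 = 102175.5; Σ(ρt)_2 = 102366 (in km·kg m⁻³).
e = (38.05 − 36.3) − (102175.5 − 102366) / 3280 = 1.81 km.

1.81 km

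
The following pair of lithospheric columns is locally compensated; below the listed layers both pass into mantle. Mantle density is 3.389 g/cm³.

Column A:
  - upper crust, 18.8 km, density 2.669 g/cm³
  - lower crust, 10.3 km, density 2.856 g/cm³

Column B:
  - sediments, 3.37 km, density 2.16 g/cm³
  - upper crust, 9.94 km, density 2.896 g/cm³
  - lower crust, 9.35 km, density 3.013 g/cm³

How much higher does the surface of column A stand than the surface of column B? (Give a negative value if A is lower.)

For any compensation level in the mantle, the mantle terms cancel and isostasy reduces to e = (Σt_A − Σt_B) − (Σ(ρt)_A − Σ(ρt)_B) / ρ_m.
Σt_A = 29.1 km; Σt_B = 22.66 km; Σ(ρt)_A = 79.594; Σ(ρt)_B = 64.23699 (in km·g/cm³).
e = (29.1 − 22.66) − (79.594 − 64.23699) / 3.389 = 1.91 km.

1.91 km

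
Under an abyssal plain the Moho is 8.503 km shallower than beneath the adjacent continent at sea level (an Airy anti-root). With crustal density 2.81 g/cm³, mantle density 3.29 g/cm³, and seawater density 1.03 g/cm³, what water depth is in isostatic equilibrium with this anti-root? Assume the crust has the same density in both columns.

Replacing a thickness d of crust by seawater at the top must be balanced by replacing crust with mantle at the base: d (ρ_c − ρ_w) = a (ρ_m − ρ_c).
d = a (ρ_m − ρ_c)/(ρ_c − ρ_w) = 8.503 km × 0.48/1.78 = 2.29 km.

2.29 km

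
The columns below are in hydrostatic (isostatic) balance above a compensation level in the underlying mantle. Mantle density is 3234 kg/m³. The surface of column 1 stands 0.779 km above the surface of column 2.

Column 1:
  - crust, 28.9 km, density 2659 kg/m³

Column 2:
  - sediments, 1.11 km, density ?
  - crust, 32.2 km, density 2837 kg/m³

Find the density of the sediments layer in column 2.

Take the compensation level at the base of the deeper column (depth z_c below the surface of column 1) and equate Σ ρ_i t_i down to z_c; mantle fills any gap and the z_c terms cancel.
Column 1: 28.9×2659 + (z_c − 28.9)×3234
Column 2: 0.779×0 + 1.11×ρ + 32.2×2837 + (z_c − 0.779 − 33.31)×3234
The z_c×3234 term appears on both sides and cancels. Collect the known terms of each column as K = Σ(ρt)_known − 3234 × (depth of known layers): K_1 = 76845.1 − 3234×28.9 = −16617.5; K_2 = 91351.4 − 3234×(0.779 + 33.31) = −18892.426.
Balance: K_1 = K_2 + 1.11×ρ, so ρ = (K_1 − K_2)/1.11 = 2274.93/1.11 = 2050 kg/m³.

2050 kg/m³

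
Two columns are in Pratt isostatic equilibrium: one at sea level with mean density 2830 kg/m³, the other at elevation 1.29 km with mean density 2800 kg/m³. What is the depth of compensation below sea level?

120 km

ρ_ref D = ρ (D + h) → D (ρ_ref − ρ) = ρ h.
D = ρ h/(ρ_ref − ρ) = 2800 × 1.29 km/(2830 − 2800) = 120 km.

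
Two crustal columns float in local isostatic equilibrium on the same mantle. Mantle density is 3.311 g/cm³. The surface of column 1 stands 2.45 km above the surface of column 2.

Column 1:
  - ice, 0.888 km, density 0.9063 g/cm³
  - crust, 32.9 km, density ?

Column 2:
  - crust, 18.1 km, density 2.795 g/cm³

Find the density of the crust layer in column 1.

Take the compensation level at the base of the deeper column (depth z_c below the surface of column 1) and equate Σ ρ_i t_i down to z_c; mantle fills any gap and the z_c terms cancel.
Column 1: 0.888×0.9063 + 32.9×ρ + (z_c − 33.788)×3.311
Column 2: 2.45×0 + 18.1×2.795 + (z_c − 2.45 − 18.1)×3.311
The z_c×3.311 term appears on both sides and cancels. Collect the known terms of each column as K = Σ(ρt)_known − 3.311 × (depth of known layers): K_1 = 0.8047944 − 3.311×33.788 = −111.067274; K_2 = 50.5895 − 3.311×(2.45 + 18.1) = −17.45155.
Balance: K_1 + 32.9×ρ = K_2, so ρ = (K_2 − K_1)/32.9 = 93.6157/32.9 = 2.85 g/cm³.

2.85 g/cm³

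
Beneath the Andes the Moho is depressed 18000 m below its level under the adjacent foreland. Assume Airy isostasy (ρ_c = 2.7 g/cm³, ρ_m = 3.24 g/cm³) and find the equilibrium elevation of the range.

Balancing pressure at the compensation depth: ρ_c h = (ρ_m − ρ_c) r.
h = r (ρ_m − ρ_c) / ρ_c = 18000 m × (3.24 − 2.7) / 2.7 = 3600 m.

3600 m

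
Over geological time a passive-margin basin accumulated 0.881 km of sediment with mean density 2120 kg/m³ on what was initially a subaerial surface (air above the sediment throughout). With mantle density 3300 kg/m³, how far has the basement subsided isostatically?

0.566 km

Subaerial load: s = t ρ_sed / ρ_m = 0.881 km × 2120/3300 = 0.566 km.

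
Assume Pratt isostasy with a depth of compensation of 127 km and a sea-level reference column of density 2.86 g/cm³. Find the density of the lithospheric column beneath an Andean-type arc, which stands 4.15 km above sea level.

Pratt balance: ρ_ref D = ρ (D + h).
ρ = ρ_ref D/(D + h) = 2.86 × 127 km/(127 km + 4.15 km) = 2.77 g/cm³.

2.77 g/cm³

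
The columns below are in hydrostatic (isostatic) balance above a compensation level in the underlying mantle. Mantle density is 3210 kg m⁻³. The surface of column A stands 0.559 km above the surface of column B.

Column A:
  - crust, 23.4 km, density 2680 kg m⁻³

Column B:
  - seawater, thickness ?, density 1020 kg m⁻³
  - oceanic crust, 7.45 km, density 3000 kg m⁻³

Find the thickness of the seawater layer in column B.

Take the compensation level at the base of the deeper column (depth z_c below the surface of column A) and equate Σ ρ_i t_i down to z_c; mantle fills any gap and the z_c terms cancel.
Column A: 23.4×2680 + (z_c − 23.4)×3210
Column B: 0.559×0 + x×1020 + 7.45×3000 + (z_c − 0.559 − 7.45 − x)×3210
The z_c×3210 term appears on both sides and cancels. Collect the known terms of each column as K = Σ(ρt)_known − 3210 × (depth of known layers): K_A = 62712 − 3210×23.4 = −12402; K_B = 22350 − 3210×(0.559 + 7.45) = −3358.89.
Balance: K_A = K_B − x×(3210 − 1020), so x = (K_B − K_A)/(3210 − 1020) = 9043.11/2190 = 4.13 km.

4.13 km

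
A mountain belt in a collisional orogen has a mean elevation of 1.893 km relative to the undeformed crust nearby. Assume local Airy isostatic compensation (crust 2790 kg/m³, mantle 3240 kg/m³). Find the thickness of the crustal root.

Equating mass per unit area of the two columns: the weight of the topography is balanced by the buoyancy of the root, ρ_c h = (ρ_m − ρ_c) r.
r = h · ρ_c / (ρ_m − ρ_c) = 1.893 km × 2790 / (3240 − 2790) = 11.7 km.

11.7 km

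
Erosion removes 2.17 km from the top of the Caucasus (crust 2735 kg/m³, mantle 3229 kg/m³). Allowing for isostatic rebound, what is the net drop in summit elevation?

Rebound u = e ρ_c/ρ_m = 2.17 km × 2735/3229 = 1.838 km.
Net surface drop = e − u = 2.17 km − 1.838 km = e (ρ_m − ρ_c)/ρ_m = 0.332 km.

0.332 km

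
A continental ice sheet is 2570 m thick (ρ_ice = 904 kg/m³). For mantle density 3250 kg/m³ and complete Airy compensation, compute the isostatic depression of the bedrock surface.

By Archimedes' principle applied to the lithosphere: the ice load ρ_ice t is balanced by mantle displaced below, ρ_m s.
s = t ρ_ice / ρ_m = 2570 m × 904/3250 = 715 m.

715 m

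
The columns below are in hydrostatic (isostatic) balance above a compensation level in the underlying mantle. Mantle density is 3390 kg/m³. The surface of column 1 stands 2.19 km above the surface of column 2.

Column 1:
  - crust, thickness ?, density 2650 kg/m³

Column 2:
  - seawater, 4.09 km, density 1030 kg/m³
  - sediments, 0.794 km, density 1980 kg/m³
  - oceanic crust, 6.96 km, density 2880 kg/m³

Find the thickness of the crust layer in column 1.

Take the compensation level at the base of the deeper column (depth z_c below the surface of column 1) and equate Σ ρ_i t_i down to z_c; mantle fills any gap and the z_c terms cancel.
Column 1: x×2650 + (z_c − 0 − x)×3390
Column 2: 2.19×0 + 4.09×1030 + 0.794×1980 + 6.96×2880 + (z_c − 2.19 − 11.844)×3390
The z_c×3390 term appears on both sides and cancels. Collect the known terms of each column as K = Σ(ρt)_known − 3390 × (depth of known layers): K_1 = 0 − 3390×0 = 0; K_2 = 25829.62 − 3390×(2.19 + 11.844) = −21745.64.
Balance: K_1 − x×(3390 − 2650) = K_2, so x = (K_1 − K_2)/(3390 − 2650) = 21745.6/740 = 29.4 km.

29.4 km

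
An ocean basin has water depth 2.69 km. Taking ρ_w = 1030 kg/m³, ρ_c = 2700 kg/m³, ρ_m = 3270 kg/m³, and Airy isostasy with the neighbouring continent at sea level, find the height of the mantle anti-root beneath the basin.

7.88 km

In Airy isostatic equilibrium: replacing crust with seawater at the top is compensated by replacing crust with mantle at the base: d (ρ_c − ρ_w) = a (ρ_m − ρ_c).
a = d (ρ_c − ρ_w)/(ρ_m − ρ_c) = 2.69 km × 1670/570 = 7.88 km.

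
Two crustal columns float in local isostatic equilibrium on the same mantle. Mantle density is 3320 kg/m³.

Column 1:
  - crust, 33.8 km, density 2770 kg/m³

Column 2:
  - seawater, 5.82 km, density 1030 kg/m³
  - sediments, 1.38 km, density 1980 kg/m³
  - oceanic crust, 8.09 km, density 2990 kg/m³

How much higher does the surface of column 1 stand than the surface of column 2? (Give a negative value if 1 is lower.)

For any compensation level in the mantle, the mantle terms cancel and isostasy reduces to e = (Σt_1 − Σt_2) − (Σ(ρt)_1 − Σ(ρt)_2) / ρ_m.
Σt_1 = 33.8 km; Σt_2 = 15.29 km; Σ(ρt)_1 = 93626; Σ(ρt)_2 = 32916.1 (in km·kg/m³).
e = (33.8 − 15.29) − (93626 − 32916.1) / 3320 = 0.224 km.

0.224 km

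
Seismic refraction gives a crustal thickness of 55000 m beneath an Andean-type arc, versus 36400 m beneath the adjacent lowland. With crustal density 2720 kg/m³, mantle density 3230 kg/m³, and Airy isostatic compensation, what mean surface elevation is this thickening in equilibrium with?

2940 m

Excess crust Δ = 55000 m − 36400 m = 18600 m, split between elevation h and root r with h + r = Δ.
Airy balance ρ_c h = (ρ_m − ρ_c) r gives r = h ρ_c/(ρ_m − ρ_c), so h (1 + ρ_c/(ρ_m − ρ_c)) = Δ, i.e. h = Δ (ρ_m − ρ_c)/ρ_m.
h = 18600 m × 510/3230 = 2940 m.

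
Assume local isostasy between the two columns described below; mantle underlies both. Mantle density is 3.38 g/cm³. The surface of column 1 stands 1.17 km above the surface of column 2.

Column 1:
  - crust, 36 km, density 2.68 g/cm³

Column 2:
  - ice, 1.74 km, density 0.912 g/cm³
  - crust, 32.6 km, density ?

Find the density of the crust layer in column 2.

Take the compensation level at the base of the deeper column (depth z_c below the surface of column 1) and equate Σ ρ_i t_i down to z_c; mantle fills any gap and the z_c terms cancel.
Column 1: 36×2.68 + (z_c − 36)×3.38
Column 2: 1.17×0 + 1.74×0.912 + 32.6×ρ + (z_c − 1.17 − 34.34)×3.38
The z_c×3.38 term appears on both sides and cancels. Collect the known terms of each column as K = Σ(ρt)_known − 3.38 × (depth of known layers): K_1 = 96.48 − 3.38×36 = −25.2; K_2 = 1.58688 − 3.38×(1.17 + 34.34) = −118.43692.
Balance: K_1 = K_2 + 32.6×ρ, so ρ = (K_1 − K_2)/32.6 = 93.2369/32.6 = 2.86 g/cm³.

2.86 g/cm³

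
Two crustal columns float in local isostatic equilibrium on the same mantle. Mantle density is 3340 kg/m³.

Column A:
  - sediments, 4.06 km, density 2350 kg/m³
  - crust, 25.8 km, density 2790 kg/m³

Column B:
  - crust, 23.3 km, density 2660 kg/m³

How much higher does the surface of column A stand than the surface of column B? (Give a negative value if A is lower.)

0.708 km

For any compensation level in the mantle, the mantle terms cancel and isostasy reduces to e = (Σt_A − Σt_B) − (Σ(ρt)_A − Σ(ρt)_B) / ρ_m.
Σt_A = 29.86 km; Σt_B = 23.3 km; Σ(ρt)_A = 81523; Σ(ρt)_B = 61978 (in km·kg/m³).
e = (29.86 − 23.3) − (81523 − 61978) / 3340 = 0.708 km.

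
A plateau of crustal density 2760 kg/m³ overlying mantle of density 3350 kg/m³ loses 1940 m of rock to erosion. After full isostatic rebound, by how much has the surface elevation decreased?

Rebound u = e ρ_c/ρ_m = 1940 m × 2760/3350 = 1598 m.
Net surface drop = e − u = 1940 m − 1598 m = e (ρ_m − ρ_c)/ρ_m = 342 m.

342 m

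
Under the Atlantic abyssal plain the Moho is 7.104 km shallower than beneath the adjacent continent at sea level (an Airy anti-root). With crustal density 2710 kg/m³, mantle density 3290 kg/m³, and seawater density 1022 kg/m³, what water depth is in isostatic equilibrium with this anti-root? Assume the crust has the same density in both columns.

2.44 km

Replacing a thickness d of crust by seawater at the top must be balanced by replacing crust with mantle at the base: d (ρ_c − ρ_w) = a (ρ_m − ρ_c).
d = a (ρ_m − ρ_c)/(ρ_c − ρ_w) = 7.104 km × 580/1688 = 2.44 km.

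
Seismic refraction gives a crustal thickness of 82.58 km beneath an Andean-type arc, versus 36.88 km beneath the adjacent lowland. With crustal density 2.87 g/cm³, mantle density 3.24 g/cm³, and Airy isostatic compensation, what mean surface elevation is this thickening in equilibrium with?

Excess crust Δ = 82.58 km − 36.88 km = 45.7 km, split between elevation h and root r with h + r = Δ.
Airy balance ρ_c h = (ρ_m − ρ_c) r gives r = h ρ_c/(ρ_m − ρ_c), so h (1 + ρ_c/(ρ_m − ρ_c)) = Δ, i.e. h = Δ (ρ_m − ρ_c)/ρ_m.
h = 45.7 km × 0.37/3.24 = 5.22 km.

5.22 km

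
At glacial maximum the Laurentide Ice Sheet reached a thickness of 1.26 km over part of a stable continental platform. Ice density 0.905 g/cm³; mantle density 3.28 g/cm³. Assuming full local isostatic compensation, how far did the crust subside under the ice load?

Equating mass per unit area of the two columns: the ice load ρ_ice t is balanced by mantle displaced below, ρ_m s.
s = t ρ_ice / ρ_m = 1.26 km × 0.905/3.28 = 0.348 km.

0.348 km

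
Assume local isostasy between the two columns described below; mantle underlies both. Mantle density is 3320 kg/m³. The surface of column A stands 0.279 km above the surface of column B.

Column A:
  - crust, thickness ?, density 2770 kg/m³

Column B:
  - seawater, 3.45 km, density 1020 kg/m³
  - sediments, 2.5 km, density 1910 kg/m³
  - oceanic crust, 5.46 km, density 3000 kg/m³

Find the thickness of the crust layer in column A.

Take the compensation level at the base of the deeper column (depth z_c below the surface of column A) and equate Σ ρ_i t_i down to z_c; mantle fills any gap and the z_c terms cancel.
Column A: x×2770 + (z_c − 0 − x)×3320
Column B: 0.279×0 + 3.45×1020 + 2.5×1910 + 5.46×3000 + (z_c − 0.279 − 11.41)×3320
The z_c×3320 term appears on both sides and cancels. Collect the known terms of each column as K = Σ(ρt)_known − 3320 × (depth of known layers): K_A = 0 − 3320×0 = 0; K_B = 24674 − 3320×(0.279 + 11.41) = −14133.48.
Balance: K_A − x×(3320 − 2770) = K_B, so x = (K_A − K_B)/(3320 − 2770) = 14133.5/550 = 25.7 km.

25.7 km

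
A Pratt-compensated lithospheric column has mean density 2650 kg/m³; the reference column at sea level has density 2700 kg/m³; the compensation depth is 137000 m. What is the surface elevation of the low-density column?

2580 m

ρ_ref D = ρ (D + h) → h = D (ρ_ref − ρ)/ρ.
h = 137000 m × (2700 − 2650)/2650 = 2580 m.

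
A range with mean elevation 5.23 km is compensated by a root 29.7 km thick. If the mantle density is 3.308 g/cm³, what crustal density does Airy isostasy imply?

2.81 g/cm³

ρ_c h = (ρ_m − ρ_c) r → ρ_c (h + r) = ρ_m r → ρ_c = ρ_m r / (h + r).
ρ_c = 3.308 × 29.7 km / (5.23 km + 29.7 km) = 2.81 g/cm³.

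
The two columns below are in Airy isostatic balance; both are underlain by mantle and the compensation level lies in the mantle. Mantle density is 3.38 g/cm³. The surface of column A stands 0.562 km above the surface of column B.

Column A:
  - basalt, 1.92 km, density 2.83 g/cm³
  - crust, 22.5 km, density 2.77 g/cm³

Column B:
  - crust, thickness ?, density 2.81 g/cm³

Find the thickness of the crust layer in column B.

Take the compensation level at the base of the deeper column (depth z_c below the surface of column A) and equate Σ ρ_i t_i down to z_c; mantle fills any gap and the z_c terms cancel.
Column A: 1.92×2.83 + 22.5×2.77 + (z_c − 24.42)×3.38
Column B: 0.562×0 + x×2.81 + (z_c − 0.562 − 0 − x)×3.38
The z_c×3.38 term appears on both sides and cancels. Collect the known terms of each column as K = Σ(ρt)_known − 3.38 × (depth of known layers): K_A = 67.7586 − 3.38×24.42 = −14.781; K_B = 0 − 3.38×(0.562 + 0) = −1.89956.
Balance: K_A = K_B − x×(3.38 − 2.81), so x = (K_B − K_A)/(3.38 − 2.81) = 12.8814/0.57 = 22.6 km.

22.6 km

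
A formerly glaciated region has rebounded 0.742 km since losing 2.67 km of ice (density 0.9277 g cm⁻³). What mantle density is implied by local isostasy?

3.34 g cm⁻³

ρ_m = ρ_ice t / u = 0.9277 × 2.67 km/0.742 km = 3.34 g cm⁻³.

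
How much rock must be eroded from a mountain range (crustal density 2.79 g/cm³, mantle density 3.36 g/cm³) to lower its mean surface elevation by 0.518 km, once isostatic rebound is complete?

3.05 km

Net drop Δ = e − u = e − e ρ_c/ρ_m = e (ρ_m − ρ_c)/ρ_m.
e = Δ ρ_m/(ρ_m − ρ_c) = 0.518 km × 3.36/0.57 = 3.05 km.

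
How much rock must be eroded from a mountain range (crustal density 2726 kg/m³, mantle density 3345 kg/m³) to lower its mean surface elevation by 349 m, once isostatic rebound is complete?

Net drop Δ = e − u = e − e ρ_c/ρ_m = e (ρ_m − ρ_c)/ρ_m.
e = Δ ρ_m/(ρ_m − ρ_c) = 349 m × 3345/619 = 1890 m.

1890 m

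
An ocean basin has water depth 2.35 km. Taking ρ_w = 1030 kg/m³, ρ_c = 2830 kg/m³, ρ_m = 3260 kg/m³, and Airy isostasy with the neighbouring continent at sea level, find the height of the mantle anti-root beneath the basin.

9.84 km

By Archimedes' principle applied to the lithosphere: replacing crust with seawater at the top is compensated by replacing crust with mantle at the base: d (ρ_c − ρ_w) = a (ρ_m − ρ_c).
a = d (ρ_c − ρ_w)/(ρ_m − ρ_c) = 2.35 km × 1800/430 = 9.84 km.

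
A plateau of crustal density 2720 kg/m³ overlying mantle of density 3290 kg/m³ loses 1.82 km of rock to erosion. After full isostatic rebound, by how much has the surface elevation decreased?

0.315 km

Rebound u = e ρ_c/ρ_m = 1.82 km × 2720/3290 = 1.505 km.
Net surface drop = e − u = 1.82 km − 1.505 km = e (ρ_m − ρ_c)/ρ_m = 0.315 km.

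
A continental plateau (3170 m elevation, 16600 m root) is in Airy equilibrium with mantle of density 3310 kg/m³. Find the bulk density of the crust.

ρ_c h = (ρ_m − ρ_c) r → ρ_c (h + r) = ρ_m r → ρ_c = ρ_m r / (h + r).
ρ_c = 3310 × 16600 m / (3170 m + 16600 m) = 2780 kg/m³.

2780 kg/m³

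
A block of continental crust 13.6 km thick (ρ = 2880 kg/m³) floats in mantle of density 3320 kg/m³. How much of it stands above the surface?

Floating equilibrium: submerged depth d = t ρ_obj/ρ_fluid = 13.6 km × 2880/3320 = 11.8 km.
Freeboard = t − d = 13.6 km − 11.8 km = 1.8 km.

1.8 km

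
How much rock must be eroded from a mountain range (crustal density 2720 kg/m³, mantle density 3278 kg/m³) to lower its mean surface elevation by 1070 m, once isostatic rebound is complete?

6290 m

Net drop Δ = e − u = e − e ρ_c/ρ_m = e (ρ_m − ρ_c)/ρ_m.
e = Δ ρ_m/(ρ_m − ρ_c) = 1070 m × 3278/558 = 6290 m.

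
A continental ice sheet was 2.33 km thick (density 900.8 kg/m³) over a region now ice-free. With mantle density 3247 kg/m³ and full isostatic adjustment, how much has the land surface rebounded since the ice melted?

0.646 km

Removing the load lets mantle flow back in; uplift u satisfies ρ_ice t = ρ_m u.
u = t ρ_ice/ρ_m = 2.33 km × 900.8/3247 = 0.646 km.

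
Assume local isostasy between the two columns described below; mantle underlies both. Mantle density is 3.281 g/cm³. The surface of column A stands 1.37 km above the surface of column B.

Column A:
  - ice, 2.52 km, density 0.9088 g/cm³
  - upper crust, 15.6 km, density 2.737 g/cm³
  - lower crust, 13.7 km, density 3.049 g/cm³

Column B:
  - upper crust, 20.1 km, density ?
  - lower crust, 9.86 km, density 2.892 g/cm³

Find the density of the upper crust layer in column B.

Take the compensation level at the base of the deeper column (depth z_c below the surface of column A) and equate Σ ρ_i t_i down to z_c; mantle fills any gap and the z_c terms cancel.
Column A: 2.52×0.9088 + 15.6×2.737 + 13.7×3.049 + (z_c − 31.82)×3.281
Column B: 1.37×0 + 20.1×ρ + 9.86×2.892 + (z_c − 1.37 − 29.96)×3.281
The z_c×3.281 term appears on both sides and cancels. Collect the known terms of each column as K = Σ(ρt)_known − 3.281 × (depth of known layers): K_A = 86.758676 − 3.281×31.82 = −17.642744; K_B = 28.51512 − 3.281×(1.37 + 29.96) = −74.27861.
Balance: K_A = K_B + 20.1×ρ, so ρ = (K_A − K_B)/20.1 = 56.6359/20.1 = 2.82 g/cm³.

2.82 g/cm³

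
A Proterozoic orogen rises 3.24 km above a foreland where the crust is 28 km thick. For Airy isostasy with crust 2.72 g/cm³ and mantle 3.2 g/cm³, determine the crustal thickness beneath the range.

49.6 km

Root depth r = h ρ_c / (ρ_m − ρ_c) = 3.24 km × 2.72 / 0.48 = 18.36 km.
Total thickness = T + h + r = 28 km + 3.24 km + 18.36 km = 49.6 km.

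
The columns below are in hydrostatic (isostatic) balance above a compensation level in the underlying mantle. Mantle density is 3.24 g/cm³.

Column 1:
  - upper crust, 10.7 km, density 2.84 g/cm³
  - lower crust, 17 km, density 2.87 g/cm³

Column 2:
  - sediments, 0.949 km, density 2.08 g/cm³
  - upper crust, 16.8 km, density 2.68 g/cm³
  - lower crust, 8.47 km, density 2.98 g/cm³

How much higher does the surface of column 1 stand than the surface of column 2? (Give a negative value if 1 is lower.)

−0.661 km

For any compensation level in the mantle, the mantle terms cancel and isostasy reduces to e = (Σt_1 − Σt_2) − (Σ(ρt)_1 − Σ(ρt)_2) / ρ_m.
Σt_1 = 27.7 km; Σt_2 = 26.219 km; Σ(ρt)_1 = 79.178; Σ(ρt)_2 = 72.23852 (in km·g/cm³).
e = (27.7 − 26.219) − (79.178 − 72.23852) / 3.24 = −0.661 km.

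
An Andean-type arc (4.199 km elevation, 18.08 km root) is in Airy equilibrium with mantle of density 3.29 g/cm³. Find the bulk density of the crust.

2.67 g/cm³

ρ_c h = (ρ_m − ρ_c) r → ρ_c (h + r) = ρ_m r → ρ_c = ρ_m r / (h + r).
ρ_c = 3.29 × 18.08 km / (4.199 km + 18.08 km) = 2.67 g/cm³.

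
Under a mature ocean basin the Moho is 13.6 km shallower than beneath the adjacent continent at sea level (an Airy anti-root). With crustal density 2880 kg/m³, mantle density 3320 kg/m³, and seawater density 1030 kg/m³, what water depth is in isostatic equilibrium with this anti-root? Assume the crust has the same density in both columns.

3.23 km

Replacing a thickness d of crust by seawater at the top must be balanced by replacing crust with mantle at the base: d (ρ_c − ρ_w) = a (ρ_m − ρ_c).
d = a (ρ_m − ρ_c)/(ρ_c − ρ_w) = 13.6 km × 440/1850 = 3.23 km.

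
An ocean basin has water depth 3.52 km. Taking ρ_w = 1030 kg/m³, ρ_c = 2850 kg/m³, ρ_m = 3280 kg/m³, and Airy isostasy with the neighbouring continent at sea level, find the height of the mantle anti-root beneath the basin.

By Archimedes' principle applied to the lithosphere: replacing crust with seawater at the top is compensated by replacing crust with mantle at the base: d (ρ_c − ρ_w) = a (ρ_m − ρ_c).
a = d (ρ_c − ρ_w)/(ρ_m − ρ_c) = 3.52 km × 1820/430 = 14.9 km.

14.9 km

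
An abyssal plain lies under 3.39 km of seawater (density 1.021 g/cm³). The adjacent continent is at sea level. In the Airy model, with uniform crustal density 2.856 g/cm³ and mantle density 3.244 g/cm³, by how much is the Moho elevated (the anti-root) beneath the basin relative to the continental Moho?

Equating mass per unit area of the two columns: replacing crust with seawater at the top is compensated by replacing crust with mantle at the base: d (ρ_c − ρ_w) = a (ρ_m − ρ_c).
a = d (ρ_c − ρ_w)/(ρ_m − ρ_c) = 3.39 km × 1.835/0.388 = 16 km.

16 km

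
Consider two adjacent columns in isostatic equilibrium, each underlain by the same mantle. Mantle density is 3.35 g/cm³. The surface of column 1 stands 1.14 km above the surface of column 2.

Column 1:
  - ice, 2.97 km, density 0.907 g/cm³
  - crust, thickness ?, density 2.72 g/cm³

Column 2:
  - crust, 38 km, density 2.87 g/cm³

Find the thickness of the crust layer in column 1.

Take the compensation level at the base of the deeper column (depth z_c below the surface of column 1) and equate Σ ρ_i t_i down to z_c; mantle fills any gap and the z_c terms cancel.
Column 1: 2.97×0.907 + x×2.72 + (z_c − 2.97 − x)×3.35
Column 2: 1.14×0 + 38×2.87 + (z_c − 1.14 − 38)×3.35
The z_c×3.35 term appears on both sides and cancels. Collect the known terms of each column as K = Σ(ρt)_known − 3.35 × (depth of known layers): K_1 = 2.69379 − 3.35×2.97 = −7.25571; K_2 = 109.06 − 3.35×(1.14 + 38) = −22.059.
Balance: K_1 − x×(3.35 − 2.72) = K_2, so x = (K_1 − K_2)/(3.35 − 2.72) = 14.8033/0.63 = 23.5 km.

23.5 km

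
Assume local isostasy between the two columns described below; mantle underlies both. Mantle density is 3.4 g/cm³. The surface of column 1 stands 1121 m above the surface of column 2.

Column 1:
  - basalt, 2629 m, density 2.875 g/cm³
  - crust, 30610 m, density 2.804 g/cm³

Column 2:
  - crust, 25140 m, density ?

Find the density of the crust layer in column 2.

Take the compensation level at the base of the deeper column (depth z_c below the surface of column 1) and equate Σ ρ_i t_i down to z_c; mantle fills any gap and the z_c terms cancel.
Column 1: 2629×2.875 + 30610×2.804 + (z_c − 33239)×3.4
Column 2: 1121×0 + 25140×ρ + (z_c − 1121 − 25140)×3.4
The z_c×3.4 term appears on both sides and cancels. Collect the known terms of each column as K = Σ(ρt)_known − 3.4 × (depth of known layers): K_1 = 93388.815 − 3.4×33239 = −19623.785; K_2 = 0 − 3.4×(1121 + 25140) = −89287.4.
Balance: K_1 = K_2 + 25140×ρ, so ρ = (K_1 − K_2)/25140 = 69663.6/25140 = 2.77 g/cm³.

2.77 g/cm³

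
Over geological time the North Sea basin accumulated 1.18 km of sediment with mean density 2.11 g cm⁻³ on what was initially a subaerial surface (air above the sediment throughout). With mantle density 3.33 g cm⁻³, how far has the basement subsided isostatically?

0.748 km

Subaerial load: s = t ρ_sed / ρ_m = 1.18 km × 2.11/3.33 = 0.748 km.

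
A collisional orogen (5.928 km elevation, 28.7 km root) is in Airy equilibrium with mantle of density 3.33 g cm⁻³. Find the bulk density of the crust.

ρ_c h = (ρ_m − ρ_c) r → ρ_c (h + r) = ρ_m r → ρ_c = ρ_m r / (h + r).
ρ_c = 3.33 × 28.7 km / (5.928 km + 28.7 km) = 2.76 g cm⁻³.

2.76 g cm⁻³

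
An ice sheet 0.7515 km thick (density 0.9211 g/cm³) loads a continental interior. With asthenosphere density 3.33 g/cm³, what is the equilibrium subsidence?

Isostatic balance requires: the ice load ρ_ice t is balanced by mantle displaced below, ρ_m s.
s = t ρ_ice / ρ_m = 0.7515 km × 0.9211/3.33 = 0.208 km.

0.208 km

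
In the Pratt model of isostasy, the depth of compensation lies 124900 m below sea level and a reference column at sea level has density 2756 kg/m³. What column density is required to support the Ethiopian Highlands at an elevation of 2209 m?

Pratt balance: ρ_ref D = ρ (D + h).
ρ = ρ_ref D/(D + h) = 2756 × 124900 m/(124900 m + 2209 m) = 2710 kg/m³.

2710 kg/m³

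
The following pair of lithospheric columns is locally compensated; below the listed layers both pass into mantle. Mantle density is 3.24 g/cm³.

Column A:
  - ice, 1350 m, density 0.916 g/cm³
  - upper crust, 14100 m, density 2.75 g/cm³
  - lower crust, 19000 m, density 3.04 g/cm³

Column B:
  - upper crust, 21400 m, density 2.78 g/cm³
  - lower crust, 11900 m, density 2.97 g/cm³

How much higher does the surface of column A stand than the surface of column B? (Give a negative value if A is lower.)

For any compensation level in the mantle, the mantle terms cancel and isostasy reduces to e = (Σt_A − Σt_B) − (Σ(ρt)_A − Σ(ρt)_B) / ρ_m.
Σt_A = 34450 m; Σt_B = 33300 m; Σ(ρt)_A = 97771.6; Σ(ρt)_B = 94835 (in m·g/cm³).
e = (34450 − 33300) − (97771.6 − 94835) / 3.24 = 244 m.

244 m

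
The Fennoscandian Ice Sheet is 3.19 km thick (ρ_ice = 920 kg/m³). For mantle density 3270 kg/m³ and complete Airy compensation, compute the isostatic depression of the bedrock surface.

For local isostatic compensation: the ice load ρ_ice t is balanced by mantle displaced below, ρ_m s.
s = t ρ_ice / ρ_m = 3.19 km × 920/3270 = 0.897 km.

0.897 km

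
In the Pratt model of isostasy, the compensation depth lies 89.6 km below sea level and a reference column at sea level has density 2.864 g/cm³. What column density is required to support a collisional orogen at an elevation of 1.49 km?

Pratt balance: ρ_ref D = ρ (D + h).
ρ = ρ_ref D/(D + h) = 2.864 × 89.6 km/(89.6 km + 1.49 km) = 2.82 g/cm³.

2.82 g/cm³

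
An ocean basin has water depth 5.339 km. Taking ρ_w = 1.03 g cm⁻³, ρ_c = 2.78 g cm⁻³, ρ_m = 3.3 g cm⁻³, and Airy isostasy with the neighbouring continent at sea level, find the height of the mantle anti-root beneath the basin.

For local isostatic compensation: replacing crust with seawater at the top is compensated by replacing crust with mantle at the base: d (ρ_c − ρ_w) = a (ρ_m − ρ_c).
a = d (ρ_c − ρ_w)/(ρ_m − ρ_c) = 5.339 km × 1.75/0.52 = 18 km.

18 km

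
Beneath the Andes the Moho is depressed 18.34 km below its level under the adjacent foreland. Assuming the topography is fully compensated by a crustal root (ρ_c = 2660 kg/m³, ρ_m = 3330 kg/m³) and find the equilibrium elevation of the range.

Isostatic balance requires: ρ_c h = (ρ_m − ρ_c) r.
h = r (ρ_m − ρ_c) / ρ_c = 18.34 km × (3330 − 2660) / 2660 = 4.62 km.

4.62 km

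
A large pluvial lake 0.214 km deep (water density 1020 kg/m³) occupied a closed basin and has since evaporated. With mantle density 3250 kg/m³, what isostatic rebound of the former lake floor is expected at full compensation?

0.0672 km

u = d ρ_w/ρ_m = 0.214 km × 1020/3250 = 0.0672 km.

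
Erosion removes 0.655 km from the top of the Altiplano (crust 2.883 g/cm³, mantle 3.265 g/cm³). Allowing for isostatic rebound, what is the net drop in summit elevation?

0.0766 km

Rebound u = e ρ_c/ρ_m = 0.655 km × 2.883/3.265 = 0.5784 km.
Net surface drop = e − u = 0.655 km − 0.5784 km = e (ρ_m − ρ_c)/ρ_m = 0.0766 km.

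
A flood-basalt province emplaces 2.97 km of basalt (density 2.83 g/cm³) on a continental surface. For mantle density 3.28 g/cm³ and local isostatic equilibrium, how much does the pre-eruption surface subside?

2.56 km

Subaerial loading: s = t ρ_load / ρ_m.
s = 2.97 km × 2.83/3.28 = 2.56 km.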